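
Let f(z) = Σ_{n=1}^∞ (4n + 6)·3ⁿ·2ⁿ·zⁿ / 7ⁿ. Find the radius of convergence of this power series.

R = 7/6

By the ratio test, |a_{n+1}/a_n| = [(4(n+1) + 6)/(4n + 6)] · 3·2/7 → 6/7.
Thus R = 1/(6/7) = 7/6.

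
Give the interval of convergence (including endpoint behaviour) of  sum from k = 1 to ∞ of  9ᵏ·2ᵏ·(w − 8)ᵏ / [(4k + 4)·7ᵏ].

Apply the ratio test: |a_{k+1}| / |a_k| = [(4k + 4)/(4(k+1) + 4)] · 9·2/7, which tends to 18/7 as k → ∞.
Convergence for |w − 8| · 18/7 < 1, i.e. |w − 8| < 7/18. So R = 7/18.
When w = 151/18, comparison with the harmonic series Σ 1/k shows the series diverges.
Endpoint w = 137/18: convergence follows from the alternating series test (terms decrease monotonically to 0).

[137/18, 151/18)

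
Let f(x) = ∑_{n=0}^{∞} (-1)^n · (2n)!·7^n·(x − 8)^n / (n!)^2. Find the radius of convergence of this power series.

R = 1/28

The ratio of consecutive coefficients is (2n+1)·(2n+2)/(n+1)² · 7 → 28.
Convergence for |x − 8| · 28 < 1, i.e. |x − 8| < 1/28. So R = 1/28.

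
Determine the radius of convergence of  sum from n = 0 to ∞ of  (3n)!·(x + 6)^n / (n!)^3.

The ratio of consecutive coefficients is (3n+1)·(3n+2)·(3n+3)/(n+1)³ → 27.
The series converges when 27 · |x + 6| < 1, giving R = 1/27.

R = 1/27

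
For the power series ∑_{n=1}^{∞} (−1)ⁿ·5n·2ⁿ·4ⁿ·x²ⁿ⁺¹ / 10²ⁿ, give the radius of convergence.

By the ratio test, |a_{n+1}/a_n| = [5(n+1)/5n] · 2·4/100 → 2/25.
Successive powers of x differ by 2, so the series converges when |x|² · 2/25 < 1, i.e. |x| < √(25/2). So R = 5√2/2.

R = 5√2/2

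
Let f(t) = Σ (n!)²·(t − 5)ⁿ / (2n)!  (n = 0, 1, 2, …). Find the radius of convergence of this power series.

By the ratio test, |a_{n+1}/a_n| = (n+1)²/[(2n+1)·(2n+2)] → 1/4.
The series converges when 1/4 · |t − 5| < 1, giving R = 4.

R = 4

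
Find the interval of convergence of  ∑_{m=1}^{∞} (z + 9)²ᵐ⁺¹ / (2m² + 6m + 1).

[-10, -8]

The ratio of consecutive coefficients is (2m² + 6m + 1)/(2(m+1)² + 6(m+1) + 1) → 1.
Successive powers of (z + 9) differ by 2, so the series converges when |z + 9|² · 1 < 1, i.e. |z + 9| < √(1) = 1. So R = 1.
When z = -8, the terms are on the order of 1/m², so the series converges absolutely by comparison with the p-series (p = 2 > 1).
Endpoint z = -10: the terms are on the order of 1/m², so the series converges absolutely by comparison with the p-series (p = 2 > 1).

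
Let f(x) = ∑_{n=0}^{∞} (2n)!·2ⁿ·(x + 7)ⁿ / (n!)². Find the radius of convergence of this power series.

R = 1/8

Apply the ratio test: |a_{n+1}| / |a_n| = (2n+1)·(2n+2)/(n+1)² · 2, which tends to 8 as n → ∞.
Hence the series converges for |x + 7| < 1/(8) = 1/8, so the radius of convergence is 1/8.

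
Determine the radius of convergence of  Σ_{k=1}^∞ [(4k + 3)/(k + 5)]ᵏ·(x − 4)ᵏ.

Applying the root test, |a_k|^(1/k) = (4k + 3)/(k + 5) → 4.
Hence the series converges for |x − 4| < 1/(4) = 1/4, so the radius of convergence is 1/4.

R = 1/4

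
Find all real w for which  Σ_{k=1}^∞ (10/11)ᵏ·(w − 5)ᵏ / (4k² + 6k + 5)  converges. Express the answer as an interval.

[39/10, 61/10]

The ratio of consecutive coefficients is [(4k² + 6k + 5)/(4(k+1)² + 6(k+1) + 5)] · 10/11 → 10/11.
Thus R = 1/(10/11) = 11/10.
Check w = 61/10: the series is dominated by a constant times Σ 1/k², which converges (p = 2 > 1).
At w = 39/10: the series is dominated by a constant times Σ 1/k², which converges (p = 2 > 1).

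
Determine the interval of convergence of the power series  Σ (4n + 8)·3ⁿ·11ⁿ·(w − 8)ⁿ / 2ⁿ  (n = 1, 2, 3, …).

By the ratio test, |a_{n+1}/a_n| = [(4(n+1) + 8)/(4n + 8)] · 3·11/2 → 33/2.
Thus R = 1/(33/2) = 2/33.
When w = 266/33, the terms do not tend to 0, so the series diverges.
Check w = 262/33: the terms do not tend to 0, so the series diverges.

(262/33, 266/33)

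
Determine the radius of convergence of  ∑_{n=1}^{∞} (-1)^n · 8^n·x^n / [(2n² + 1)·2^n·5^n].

R = 5/4

The ratio of consecutive coefficients is [(2n² + 1)/(2(n+1)² + 1)] · 8/(2·5) → 4/5.
Hence the series converges for |x| < 1/(4/5) = 5/4, so the radius of convergence is 5/4.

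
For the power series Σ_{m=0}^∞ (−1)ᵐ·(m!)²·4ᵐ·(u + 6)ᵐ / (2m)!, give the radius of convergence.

R = 1

By the ratio test, |a_{m+1}/a_m| = (m+1)²/[(2m+1)·(2m+2)] · 4 → 1.
Hence R = 1.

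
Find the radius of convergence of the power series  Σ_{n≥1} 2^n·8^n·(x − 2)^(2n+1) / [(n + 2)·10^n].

Ratio test: |a_{n+1}/a_n| = [(n + 2)/((n+1) + 2)] · 2·8/10 → 8/5 as n → ∞.
Since the exponent of (x − 2) increases by 2 each term, convergence requires |x − 2|² < 5/8, hence R = √10/4.

R = √10/4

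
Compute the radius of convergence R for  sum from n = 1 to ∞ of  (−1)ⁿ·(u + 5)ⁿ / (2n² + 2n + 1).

The ratio of consecutive coefficients is (2n² + 2n + 1)/(2(n+1)² + 2(n+1) + 1) → 1.
So the series converges when |u + 5| < 1 and diverges when |u + 5| > 1; R = 1.

R = 1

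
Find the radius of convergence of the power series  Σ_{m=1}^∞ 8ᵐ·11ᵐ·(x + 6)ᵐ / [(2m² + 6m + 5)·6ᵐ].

R = 3/44

Ratio test: |a_{m+1}/a_m| = [(2m² + 6m + 5)/(2(m+1)² + 6(m+1) + 5)] · 8·11/6 → 44/3 as m → ∞.
Hence the series converges for |x + 6| < 1/(44/3) = 3/44, so the radius of convergence is 3/44.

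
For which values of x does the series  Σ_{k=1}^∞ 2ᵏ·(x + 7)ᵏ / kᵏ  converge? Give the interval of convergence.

(−∞, ∞)

Applying the root test, |a_k|^(1/k) = 2/k → 0.
The limit is 0 for every x, so R = ∞.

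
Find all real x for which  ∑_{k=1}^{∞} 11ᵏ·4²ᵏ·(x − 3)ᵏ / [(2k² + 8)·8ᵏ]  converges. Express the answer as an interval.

By the ratio test, |a_{k+1}/a_k| = [(2k² + 8)/(2(k+1)² + 8)] · 11·16/8 → 22.
Convergence for |x − 3| · 22 < 1, i.e. |x − 3| < 1/22. So R = 1/22.
Check x = 67/22: the series is dominated by a constant times Σ 1/k², which converges (p = 2 > 1).
At x = 65/22: absolute convergence follows by limit comparison with Σ 1/k².

[65/22, 67/22]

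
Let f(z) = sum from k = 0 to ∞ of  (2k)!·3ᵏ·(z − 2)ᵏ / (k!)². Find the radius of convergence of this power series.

R = 1/12

Ratio test: |a_{k+1}/a_k| = (2k+1)·(2k+2)/(k+1)² · 3 → 12 as k → ∞.
The series converges when 12 · |z − 2| < 1, giving R = 1/12.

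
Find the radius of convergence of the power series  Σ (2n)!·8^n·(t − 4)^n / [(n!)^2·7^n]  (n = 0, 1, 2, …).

R = 7/32

By the ratio test, |a_{n+1}/a_n| = (2n+1)·(2n+2)/(n+1)² · 8/7 → 32/7.
The series converges when 32/7 · |t − 4| < 1, giving R = 7/32.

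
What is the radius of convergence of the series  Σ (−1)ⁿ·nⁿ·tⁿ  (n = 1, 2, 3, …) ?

Applying the root test, |a_n|^(1/n) = n → ∞.
Since the n-th root of |a_n| is unbounded, the series converges only at t = 0; R = 0.

R = 0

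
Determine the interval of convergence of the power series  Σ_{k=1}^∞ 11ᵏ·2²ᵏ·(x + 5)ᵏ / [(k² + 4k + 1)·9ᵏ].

[-229/44, -211/44]

By the ratio test, |a_{k+1}/a_k| = [(k² + 4k + 1)/((k+1)² + 4(k+1) + 1)] · 11·4/9 → 44/9.
Convergence for |x + 5| · 44/9 < 1, i.e. |x + 5| < 9/44. So R = 9/44.
Check x = -211/44: the series is dominated by a constant times Σ 1/k², which converges (p = 2 > 1).
Check x = -229/44: absolute convergence follows by limit comparison with Σ 1/k².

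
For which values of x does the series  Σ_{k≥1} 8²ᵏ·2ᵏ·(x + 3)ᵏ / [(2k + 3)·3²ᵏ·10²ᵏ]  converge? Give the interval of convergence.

[-321/32, 129/32)

Apply the ratio test: |a_{k+1}| / |a_k| = [(2k + 3)/(2(k+1) + 3)] · 64·2/(9·100), which tends to 32/225 as k → ∞.
Convergence for |x + 3| · 32/225 < 1, i.e. |x + 3| < 225/32. So R = 225/32.
When x = 129/32, comparison with the harmonic series Σ 1/k shows the series diverges.
Endpoint x = -321/32: convergence follows from the alternating series test (terms decrease monotonically to 0).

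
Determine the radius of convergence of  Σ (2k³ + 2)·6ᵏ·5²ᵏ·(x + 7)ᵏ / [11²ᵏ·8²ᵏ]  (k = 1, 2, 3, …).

R = 3872/75

By the ratio test, |a_{k+1}/a_k| = [(2(k+1)³ + 2)/(2k³ + 2)] · 6·25/(121·64) → 75/3872.
Thus R = 1/(75/3872) = 3872/75.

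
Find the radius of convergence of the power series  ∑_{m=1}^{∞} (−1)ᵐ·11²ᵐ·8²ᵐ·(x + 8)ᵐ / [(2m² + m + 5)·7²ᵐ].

R = 49/7744

By the ratio test, |a_{m+1}/a_m| = [(2m² + m + 5)/(2(m+1)² + (m+1) + 5)] · 121·64/49 → 7744/49.
Thus R = 1/(7744/49) = 49/7744.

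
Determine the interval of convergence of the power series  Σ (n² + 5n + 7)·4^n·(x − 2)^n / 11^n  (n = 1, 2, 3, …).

(-3/4, 19/4)

Apply the ratio test: |a_{n+1}| / |a_n| = [((n+1)² + 5(n+1) + 7)/(n² + 5n + 7)] · 4/11, which tends to 4/11 as n → ∞.
Hence the series converges for |x − 2| < 1/(4/11) = 11/4, so the radius of convergence is 11/4.
Endpoint x = 19/4: the terms do not tend to 0, so the series diverges.
Endpoint x = -3/4: the n-th term does not approach 0; divergence by the term test.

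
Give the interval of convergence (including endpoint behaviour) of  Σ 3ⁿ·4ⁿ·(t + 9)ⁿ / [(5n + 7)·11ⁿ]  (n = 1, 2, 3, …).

[-119/12, -97/12)

Apply the ratio test: |a_{n+1}| / |a_n| = [(5n + 7)/(5(n+1) + 7)] · 3·4/11, which tends to 12/11 as n → ∞.
Thus R = 1/(12/11) = 11/12.
Endpoint t = -97/12: the terms are asymptotic to a nonzero constant times 1/n, so the series diverges by limit comparison with Σ 1/n.
When t = -119/12, convergence follows from the alternating series test (terms decrease monotonically to 0).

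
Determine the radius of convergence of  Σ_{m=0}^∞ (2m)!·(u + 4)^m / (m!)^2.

R = 1/4

Apply the ratio test: |a_{m+1}| / |a_m| = (2m+1)·(2m+2)/(m+1)², which tends to 4 as m → ∞.
Thus R = 1/(4) = 1/4.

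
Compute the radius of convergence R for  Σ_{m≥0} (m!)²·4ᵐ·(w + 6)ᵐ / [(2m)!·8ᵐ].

Apply the ratio test: |a_{m+1}| / |a_m| = (m+1)²/[(2m+1)·(2m+2)] · 4/8, which tends to 1/8 as m → ∞.
Convergence for |w + 6| · 1/8 < 1, i.e. |w + 6| < 8. So R = 8.

R = 8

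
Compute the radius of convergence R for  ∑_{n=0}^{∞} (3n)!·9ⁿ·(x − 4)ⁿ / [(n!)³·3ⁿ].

R = 1/81

Apply the ratio test: |a_{n+1}| / |a_n| = (3n+1)·(3n+2)·(3n+3)/(n+1)³ · 9/3, which tends to 81 as n → ∞.
Thus R = 1/(81) = 1/81.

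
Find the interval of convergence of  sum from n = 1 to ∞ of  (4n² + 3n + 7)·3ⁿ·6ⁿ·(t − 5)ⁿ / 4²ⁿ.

(37/9, 53/9)

Apply the ratio test: |a_{n+1}| / |a_n| = [(4(n+1)² + 3(n+1) + 7)/(4n² + 3n + 7)] · 3·6/16, which tends to 9/8 as n → ∞.
Hence the series converges for |t − 5| < 1/(9/8) = 8/9, so the radius of convergence is 8/9.
When t = 53/9, the n-th term does not approach 0; divergence by the term test.
Check t = 37/9: the terms do not tend to 0, so the series diverges.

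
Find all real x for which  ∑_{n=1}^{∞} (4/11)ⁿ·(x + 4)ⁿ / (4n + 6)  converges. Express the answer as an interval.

Apply the ratio test: |a_{n+1}| / |a_n| = [(4n + 6)/(4(n+1) + 6)] · 4/11, which tends to 4/11 as n → ∞.
Thus R = 1/(4/11) = 11/4.
At x = -5/4: comparison with the harmonic series Σ 1/n shows the series diverges.
When x = -27/4, the terms alternate in sign and decrease monotonically to 0 in absolute value (size ~ c/n), so the alternating series test gives convergence.

[-27/4, -5/4)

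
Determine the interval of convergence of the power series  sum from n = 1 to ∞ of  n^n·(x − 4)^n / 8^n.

{4}

Applying the root test, |a_n|^(1/n) = n/8 → ∞.
Since the n-th root of |a_n| is unbounded, the series converges only at x = 4; R = 0.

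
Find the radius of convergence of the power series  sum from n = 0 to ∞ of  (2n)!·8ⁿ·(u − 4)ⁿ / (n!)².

Apply the ratio test: |a_{n+1}| / |a_n| = (2n+1)·(2n+2)/(n+1)² · 8, which tends to 32 as n → ∞.
Thus R = 1/(32) = 1/32.

R = 1/32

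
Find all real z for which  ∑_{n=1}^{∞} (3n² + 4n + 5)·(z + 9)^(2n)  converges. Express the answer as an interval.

(-10, -8)

By the ratio test, |a_{n+1}/a_n| = (3(n+1)² + 4(n+1) + 5)/(3n² + 4n + 5) → 1.
Successive powers of (z + 9) differ by 2, so the series converges when |z + 9|² · 1 < 1, i.e. |z + 9| < √(1) = 1. So R = 1.
Check z = -8: the terms have absolute value of order n², which does not tend to 0, so the series diverges by the divergence test.
Check z = -10: the terms do not tend to 0, so the series diverges.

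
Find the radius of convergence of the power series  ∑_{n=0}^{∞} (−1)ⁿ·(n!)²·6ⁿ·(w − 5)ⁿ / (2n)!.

The ratio of consecutive coefficients is (n+1)²/[(2n+1)·(2n+2)] · 6 → 3/2.
Hence the series converges for |w − 5| < 1/(3/2) = 2/3, so the radius of convergence is 2/3.

R = 2/3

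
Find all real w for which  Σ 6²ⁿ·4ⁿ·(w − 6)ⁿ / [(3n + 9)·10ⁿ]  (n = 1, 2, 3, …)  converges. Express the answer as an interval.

Apply the ratio test: |a_{n+1}| / |a_n| = [(3n + 9)/(3(n+1) + 9)] · 36·4/10, which tends to 72/5 as n → ∞.
The series converges when 72/5 · |w − 6| < 1, giving R = 5/72.
Endpoint w = 437/72: the terms are asymptotic to a nonzero constant times 1/n, so the series diverges by limit comparison with Σ 1/n.
Check w = 427/72: an alternating series whose terms decrease to 0 in absolute value, so it converges by the Leibniz criterion.

[427/72, 437/72)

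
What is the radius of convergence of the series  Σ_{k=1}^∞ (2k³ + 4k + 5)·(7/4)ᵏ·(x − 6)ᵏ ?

R = 4/7

Ratio test: |a_{k+1}/a_k| = [(2(k+1)³ + 4(k+1) + 5)/(2k³ + 4k + 5)] · 7/4 → 7/4 as k → ∞.
Thus R = 1/(7/4) = 4/7.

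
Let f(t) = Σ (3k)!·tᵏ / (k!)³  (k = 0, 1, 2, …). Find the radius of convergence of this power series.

R = 1/27

Ratio test: |a_{k+1}/a_k| = (3k+1)·(3k+2)·(3k+3)/(k+1)³ → 27 as k → ∞.
Thus R = 1/(27) = 1/27.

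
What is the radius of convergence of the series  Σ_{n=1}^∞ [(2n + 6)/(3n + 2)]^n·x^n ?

R = 3/2

Applying the root test, |a_n|^(1/n) = (2n + 6)/(3n + 2) → 2/3.
Thus R = 1/(2/3) = 3/2.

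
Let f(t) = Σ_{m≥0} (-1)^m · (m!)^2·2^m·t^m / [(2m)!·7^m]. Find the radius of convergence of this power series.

R = 14

By the ratio test, |a_{m+1}/a_m| = (m+1)²/[(2m+1)·(2m+2)] · 2/7 → 1/14.
The series converges when 1/14 · |t| < 1, giving R = 14.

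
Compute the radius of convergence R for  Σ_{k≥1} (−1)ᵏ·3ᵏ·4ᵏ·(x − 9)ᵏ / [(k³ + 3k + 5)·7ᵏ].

Apply the ratio test: |a_{k+1}| / |a_k| = [(k³ + 3k + 5)/((k+1)³ + 3(k+1) + 5)] · 3·4/7, which tends to 12/7 as k → ∞.
Convergence for |x − 9| · 12/7 < 1, i.e. |x − 9| < 7/12. So R = 7/12.

R = 7/12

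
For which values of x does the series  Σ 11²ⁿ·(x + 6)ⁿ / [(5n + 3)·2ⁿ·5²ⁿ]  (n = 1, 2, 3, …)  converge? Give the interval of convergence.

[-776/121, -676/121)

Apply the ratio test: |a_{n+1}| / |a_n| = [(5n + 3)/(5(n+1) + 3)] · 121/(2·25), which tends to 121/50 as n → ∞.
Hence the series converges for |x + 6| < 1/(121/50) = 50/121, so the radius of convergence is 50/121.
Check x = -676/121: the terms are asymptotic to a nonzero constant times 1/n, so the series diverges by limit comparison with Σ 1/n.
At x = -776/121: the terms alternate in sign and decrease monotonically to 0 in absolute value (size ~ c/n), so the alternating series test gives convergence.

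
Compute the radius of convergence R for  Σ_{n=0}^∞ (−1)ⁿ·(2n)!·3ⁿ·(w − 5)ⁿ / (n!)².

R = 1/12

The ratio of consecutive coefficients is (2n+1)·(2n+2)/(n+1)² · 3 → 12.
Thus R = 1/(12) = 1/12.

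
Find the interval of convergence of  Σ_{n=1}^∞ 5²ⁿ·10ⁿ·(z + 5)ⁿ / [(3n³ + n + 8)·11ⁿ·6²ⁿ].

[-823/125, -427/125]

By the ratio test, |a_{n+1}/a_n| = [(3n³ + n + 8)/(3(n+1)³ + (n+1) + 8)] · 25·10/(11·36) → 125/198.
Hence the series converges for |z + 5| < 1/(125/198) = 198/125, so the radius of convergence is 198/125.
At z = -427/125: the terms are on the order of 1/n³, so the series converges absolutely by comparison with the p-series (p = 3 > 1).
Check z = -823/125: absolute convergence follows by limit comparison with Σ 1/n³.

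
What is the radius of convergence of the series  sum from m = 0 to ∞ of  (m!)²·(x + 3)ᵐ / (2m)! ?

The ratio of consecutive coefficients is (m+1)²/[(2m+1)·(2m+2)] → 1/4.
Convergence for |x + 3| · 1/4 < 1, i.e. |x + 3| < 4. So R = 4.

R = 4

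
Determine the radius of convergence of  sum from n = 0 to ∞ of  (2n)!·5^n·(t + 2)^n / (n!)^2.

R = 1/20

Apply the ratio test: |a_{n+1}| / |a_n| = (2n+1)·(2n+2)/(n+1)² · 5, which tends to 20 as n → ∞.
Hence the series converges for |t + 2| < 1/(20) = 1/20, so the radius of convergence is 1/20.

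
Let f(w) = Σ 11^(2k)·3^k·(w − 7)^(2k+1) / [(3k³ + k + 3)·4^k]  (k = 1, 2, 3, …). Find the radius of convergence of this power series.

R = 2√3/33

By the ratio test, |a_{k+1}/a_k| = [(3k³ + k + 3)/(3(k+1)³ + (k+1) + 3)] · 121·3/4 → 363/4.
Since the exponent of (w − 7) increases by 2 each term, convergence requires |w − 7|² < 4/363, hence R = 2√3/33.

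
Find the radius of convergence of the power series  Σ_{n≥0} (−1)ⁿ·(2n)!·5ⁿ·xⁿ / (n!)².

R = 1/20

By the ratio test, |a_{n+1}/a_n| = (2n+1)·(2n+2)/(n+1)² · 5 → 20.
The series converges when 20 · |x| < 1, giving R = 1/20.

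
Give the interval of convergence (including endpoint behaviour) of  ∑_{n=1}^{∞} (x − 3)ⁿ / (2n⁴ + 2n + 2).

The ratio of consecutive coefficients is (2n⁴ + 2n + 2)/(2(n+1)⁴ + 2(n+1) + 2) → 1.
Hence R = 1.
At x = 4: absolute convergence follows by limit comparison with Σ 1/n⁴.
When x = 2, the terms are on the order of 1/n⁴, so the series converges absolutely by comparison with the p-series (p = 4 > 1).

[2, 4]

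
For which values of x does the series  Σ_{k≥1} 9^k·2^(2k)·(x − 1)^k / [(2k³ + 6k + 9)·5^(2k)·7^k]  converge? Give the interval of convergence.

[-139/36, 211/36]

Ratio test: |a_{k+1}/a_k| = [(2k³ + 6k + 9)/(2(k+1)³ + 6(k+1) + 9)] · 9·4/(25·7) → 36/175 as k → ∞.
Hence the series converges for |x − 1| < 1/(36/175) = 175/36, so the radius of convergence is 175/36.
At x = 211/36: the terms are on the order of 1/k³, so the series converges absolutely by comparison with the p-series (p = 3 > 1).
Endpoint x = -139/36: the series is dominated by a constant times Σ 1/k³, which converges (p = 3 > 1).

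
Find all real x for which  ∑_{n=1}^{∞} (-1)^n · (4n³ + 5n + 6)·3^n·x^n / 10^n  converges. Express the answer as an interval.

Ratio test: |a_{n+1}/a_n| = [(4(n+1)³ + 5(n+1) + 6)/(4n³ + 5n + 6)] · 3/10 → 3/10 as n → ∞.
Thus R = 1/(3/10) = 10/3.
When x = 10/3, the n-th term does not approach 0; divergence by the term test.
Check x = -10/3: the terms have absolute value of order n³, which does not tend to 0, so the series diverges by the divergence test.

(-10/3, 10/3)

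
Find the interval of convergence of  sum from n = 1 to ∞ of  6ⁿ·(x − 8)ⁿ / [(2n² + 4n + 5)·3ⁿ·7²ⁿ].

[-33/2, 65/2]

Apply the ratio test: |a_{n+1}| / |a_n| = [(2n² + 4n + 5)/(2(n+1)² + 4(n+1) + 5)] · 6/(3·49), which tends to 2/49 as n → ∞.
Thus R = 1/(2/49) = 49/2.
Check x = 65/2: the series is dominated by a constant times Σ 1/n², which converges (p = 2 > 1).
Endpoint x = -33/2: the series is dominated by a constant times Σ 1/n², which converges (p = 2 > 1).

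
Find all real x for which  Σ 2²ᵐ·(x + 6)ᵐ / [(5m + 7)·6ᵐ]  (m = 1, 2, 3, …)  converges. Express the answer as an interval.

By the ratio test, |a_{m+1}/a_m| = [(5m + 7)/(5(m+1) + 7)] · 4/6 → 2/3.
Hence the series converges for |x + 6| < 1/(2/3) = 3/2, so the radius of convergence is 3/2.
At x = -9/2: comparison with the harmonic series Σ 1/m shows the series diverges.
Endpoint x = -15/2: an alternating series whose terms decrease to 0 in absolute value, so it converges by the Leibniz criterion.

[-15/2, -9/2)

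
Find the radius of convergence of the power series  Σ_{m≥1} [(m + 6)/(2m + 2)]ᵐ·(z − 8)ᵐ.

R = 2

Root test: |a_m|^(1/m) = (m + 6)/(2m + 2) → 1/2.
Thus R = 1/(1/2) = 2.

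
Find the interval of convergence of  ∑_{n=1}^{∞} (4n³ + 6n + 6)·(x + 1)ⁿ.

(-2, 0)

By the ratio test, |a_{n+1}/a_n| = (4(n+1)³ + 6(n+1) + 6)/(4n³ + 6n + 6) → 1.
Hence R = 1.
When x = 0, the terms do not tend to 0, so the series diverges.
Endpoint x = -2: the terms have absolute value of order n³, which does not tend to 0, so the series diverges by the divergence test.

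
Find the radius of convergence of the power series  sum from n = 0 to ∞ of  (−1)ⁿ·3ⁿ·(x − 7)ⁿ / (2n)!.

R = ∞

Apply the ratio test: |a_{n+1}| / |a_n| = 3 · 1/[(2n+1)·(2n+2)], which tends to 0 as n → ∞.
The limit is 0, so the series converges for all x; R = ∞.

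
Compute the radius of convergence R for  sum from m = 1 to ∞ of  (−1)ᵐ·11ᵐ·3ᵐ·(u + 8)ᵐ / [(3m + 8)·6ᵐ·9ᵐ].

Apply the ratio test: |a_{m+1}| / |a_m| = [(3m + 8)/(3(m+1) + 8)] · 11·3/(6·9), which tends to 11/18 as m → ∞.
Hence the series converges for |u + 8| < 1/(11/18) = 18/11, so the radius of convergence is 18/11.

R = 18/11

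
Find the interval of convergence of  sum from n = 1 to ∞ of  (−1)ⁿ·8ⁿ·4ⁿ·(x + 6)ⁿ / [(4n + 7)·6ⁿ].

(-99/16, -93/16]

Ratio test: |a_{n+1}/a_n| = [(4n + 7)/(4(n+1) + 7)] · 8·4/6 → 16/3 as n → ∞.
The series converges when 16/3 · |x + 6| < 1, giving R = 3/16.
Check x = -93/16: an alternating series whose terms decrease to 0 in absolute value, so it converges by the Leibniz criterion.
At x = -99/16: comparison with the harmonic series Σ 1/n shows the series diverges.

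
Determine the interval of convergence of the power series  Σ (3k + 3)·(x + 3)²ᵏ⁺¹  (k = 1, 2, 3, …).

Apply the ratio test: |a_{k+1}| / |a_k| = (3(k+1) + 3)/(3k + 3), which tends to 1 as k → ∞.
Since the exponent of (x + 3) increases by 2 each term, convergence requires |x + 3|² < 1, hence R = 1.
At x = -2: the terms have absolute value of order k, which does not tend to 0, so the series diverges by the divergence test.
At x = -4: the terms have absolute value of order k, which does not tend to 0, so the series diverges by the divergence test.

(-4, -2)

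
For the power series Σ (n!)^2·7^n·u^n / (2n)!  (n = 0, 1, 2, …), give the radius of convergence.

The ratio of consecutive coefficients is (n+1)²/[(2n+1)·(2n+2)] · 7 → 7/4.
Thus R = 1/(7/4) = 4/7.

R = 4/7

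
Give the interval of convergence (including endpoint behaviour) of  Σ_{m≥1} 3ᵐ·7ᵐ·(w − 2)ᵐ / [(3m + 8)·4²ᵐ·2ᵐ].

Ratio test: |a_{m+1}/a_m| = [(3m + 8)/(3(m+1) + 8)] · 3·7/(16·2) → 21/32 as m → ∞.
Thus R = 1/(21/32) = 32/21.
At w = 74/21: comparison with the harmonic series Σ 1/m shows the series diverges.
When w = 10/21, an alternating series whose terms decrease to 0 in absolute value, so it converges by the Leibniz criterion.

[10/21, 74/21)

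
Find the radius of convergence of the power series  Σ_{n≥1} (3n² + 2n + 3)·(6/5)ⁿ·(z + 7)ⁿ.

R = 5/6

The ratio of consecutive coefficients is [(3(n+1)² + 2(n+1) + 3)/(3n² + 2n + 3)] · 6/5 → 6/5.
Hence the series converges for |z + 7| < 1/(6/5) = 5/6, so the radius of convergence is 5/6.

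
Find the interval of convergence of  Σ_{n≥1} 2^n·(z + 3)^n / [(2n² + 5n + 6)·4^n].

The ratio of consecutive coefficients is [(2n² + 5n + 6)/(2(n+1)² + 5(n+1) + 6)] · 2/4 → 1/2.
Hence the series converges for |z + 3| < 1/(1/2) = 2, so the radius of convergence is 2.
At z = -1: absolute convergence follows by limit comparison with Σ 1/n².
Check z = -5: the series is dominated by a constant times Σ 1/n², which converges (p = 2 > 1).

[-5, -1]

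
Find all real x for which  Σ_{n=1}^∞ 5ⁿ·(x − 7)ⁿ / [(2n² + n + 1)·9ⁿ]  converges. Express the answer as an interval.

Apply the ratio test: |a_{n+1}| / |a_n| = [(2n² + n + 1)/(2(n+1)² + (n+1) + 1)] · 5/9, which tends to 5/9 as n → ∞.
Thus R = 1/(5/9) = 9/5.
At x = 44/5: the series is dominated by a constant times Σ 1/n², which converges (p = 2 > 1).
When x = 26/5, absolute convergence follows by limit comparison with Σ 1/n².

[26/5, 44/5]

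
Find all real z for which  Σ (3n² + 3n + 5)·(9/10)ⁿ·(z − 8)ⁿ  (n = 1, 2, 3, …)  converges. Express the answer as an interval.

By the ratio test, |a_{n+1}/a_n| = [(3(n+1)² + 3(n+1) + 5)/(3n² + 3n + 5)] · 9/10 → 9/10.
Hence the series converges for |z − 8| < 1/(9/10) = 10/9, so the radius of convergence is 10/9.
Endpoint z = 82/9: the n-th term does not approach 0; divergence by the term test.
When z = 62/9, the n-th term does not approach 0; divergence by the term test.

(62/9, 82/9)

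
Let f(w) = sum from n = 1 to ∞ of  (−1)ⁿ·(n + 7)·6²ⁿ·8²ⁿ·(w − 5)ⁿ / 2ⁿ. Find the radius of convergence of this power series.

R = 1/1152

Ratio test: |a_{n+1}/a_n| = [((n+1) + 7)/(n + 7)] · 36·64/2 → 1152 as n → ∞.
Convergence for |w − 5| · 1152 < 1, i.e. |w − 5| < 1/1152. So R = 1/1152.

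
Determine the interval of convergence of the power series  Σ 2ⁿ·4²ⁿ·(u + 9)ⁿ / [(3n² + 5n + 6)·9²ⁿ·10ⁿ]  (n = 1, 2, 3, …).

[-549/16, 261/16]

The ratio of consecutive coefficients is [(3n² + 5n + 6)/(3(n+1)² + 5(n+1) + 6)] · 2·16/(81·10) → 16/405.
Convergence for |u + 9| · 16/405 < 1, i.e. |u + 9| < 405/16. So R = 405/16.
At u = 261/16: the series is dominated by a constant times Σ 1/n², which converges (p = 2 > 1).
At u = -549/16: the terms are on the order of 1/n², so the series converges absolutely by comparison with the p-series (p = 2 > 1).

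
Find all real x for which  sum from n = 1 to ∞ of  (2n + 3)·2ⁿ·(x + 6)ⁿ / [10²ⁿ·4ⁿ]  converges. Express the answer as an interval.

Apply the ratio test: |a_{n+1}| / |a_n| = [(2(n+1) + 3)/(2n + 3)] · 2/(100·4), which tends to 1/200 as n → ∞.
The series converges when 1/200 · |x + 6| < 1, giving R = 200.
Endpoint x = 194: the terms do not tend to 0, so the series diverges.
Check x = -206: the terms do not tend to 0, so the series diverges.

(-206, 194)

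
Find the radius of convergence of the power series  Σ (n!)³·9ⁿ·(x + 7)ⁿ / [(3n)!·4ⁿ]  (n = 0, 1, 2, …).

Ratio test: |a_{n+1}/a_n| = (n+1)³/[(3n+1)·(3n+2)·(3n+3)] · 9/4 → 1/12 as n → ∞.
Thus R = 1/(1/12) = 12.

R = 12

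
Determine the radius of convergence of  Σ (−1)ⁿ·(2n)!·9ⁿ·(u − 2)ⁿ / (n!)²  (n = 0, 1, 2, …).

R = 1/36

The ratio of consecutive coefficients is (2n+1)·(2n+2)/(n+1)² · 9 → 36.
Thus R = 1/(36) = 1/36.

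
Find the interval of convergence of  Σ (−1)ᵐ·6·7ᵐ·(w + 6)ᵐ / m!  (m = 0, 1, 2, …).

The ratio of consecutive coefficients is 6/6 · 7 · 1/(m+1) → 0.
The ratio tends to 0 regardless of w, hence R = ∞.

(−∞, ∞)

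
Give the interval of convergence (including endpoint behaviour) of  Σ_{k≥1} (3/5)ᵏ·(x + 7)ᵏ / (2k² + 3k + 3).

Apply the ratio test: |a_{k+1}| / |a_k| = [(2k² + 3k + 3)/(2(k+1)² + 3(k+1) + 3)] · 3/5, which tends to 3/5 as k → ∞.
The series converges when 3/5 · |x + 7| < 1, giving R = 5/3.
Endpoint x = -16/3: the terms are on the order of 1/k², so the series converges absolutely by comparison with the p-series (p = 2 > 1).
Check x = -26/3: the terms are on the order of 1/k², so the series converges absolutely by comparison with the p-series (p = 2 > 1).

[-26/3, -16/3]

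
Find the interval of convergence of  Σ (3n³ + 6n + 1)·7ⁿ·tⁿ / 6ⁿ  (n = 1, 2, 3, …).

(-6/7, 6/7)

By the ratio test, |a_{n+1}/a_n| = [(3(n+1)³ + 6(n+1) + 1)/(3n³ + 6n + 1)] · 7/6 → 7/6.
The series converges when 7/6 · |t| < 1, giving R = 6/7.
Endpoint t = 6/7: the terms have absolute value of order n³, which does not tend to 0, so the series diverges by the divergence test.
Endpoint t = -6/7: the terms have absolute value of order n³, which does not tend to 0, so the series diverges by the divergence test.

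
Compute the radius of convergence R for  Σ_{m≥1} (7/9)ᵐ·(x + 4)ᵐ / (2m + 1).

Apply the ratio test: |a_{m+1}| / |a_m| = [(2m + 1)/(2(m+1) + 1)] · 7/9, which tends to 7/9 as m → ∞.
Hence the series converges for |x + 4| < 1/(7/9) = 9/7, so the radius of convergence is 9/7.

R = 9/7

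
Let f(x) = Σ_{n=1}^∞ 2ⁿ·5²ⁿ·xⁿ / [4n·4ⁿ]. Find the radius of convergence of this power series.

R = 2/25

By the ratio test, |a_{n+1}/a_n| = [4n/4(n+1)] · 2·25/4 → 25/2.
Hence the series converges for |x| < 1/(25/2) = 2/25, so the radius of convergence is 2/25.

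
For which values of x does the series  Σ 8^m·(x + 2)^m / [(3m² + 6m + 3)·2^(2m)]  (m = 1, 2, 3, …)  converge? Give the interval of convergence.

[-5/2, -3/2]

Ratio test: |a_{m+1}/a_m| = [(3m² + 6m + 3)/(3(m+1)² + 6(m+1) + 3)] · 8/4 → 2 as m → ∞.
Thus R = 1/(2) = 1/2.
Check x = -3/2: absolute convergence follows by limit comparison with Σ 1/m².
Endpoint x = -5/2: the terms are on the order of 1/m², so the series converges absolutely by comparison with the p-series (p = 2 > 1).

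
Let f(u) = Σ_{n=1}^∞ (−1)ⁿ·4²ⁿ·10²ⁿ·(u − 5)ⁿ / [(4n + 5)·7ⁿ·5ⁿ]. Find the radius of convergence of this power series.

The ratio of consecutive coefficients is [(4n + 5)/(4(n+1) + 5)] · 16·100/(7·5) → 320/7.
Hence the series converges for |u − 5| < 1/(320/7) = 7/320, so the radius of convergence is 7/320.

R = 7/320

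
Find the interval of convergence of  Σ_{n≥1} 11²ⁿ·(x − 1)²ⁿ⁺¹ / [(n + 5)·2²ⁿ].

The ratio of consecutive coefficients is [(n + 5)/((n+1) + 5)] · 121/4 → 121/4.
Since the exponent of (x − 1) increases by 2 each term, convergence requires |x − 1|² < 4/121, hence R = 2/11.
Check x = 13/11: comparison with the harmonic series Σ 1/n shows the series diverges.
Check x = 9/11: comparison with the harmonic series Σ 1/n shows the series diverges.

(9/11, 13/11)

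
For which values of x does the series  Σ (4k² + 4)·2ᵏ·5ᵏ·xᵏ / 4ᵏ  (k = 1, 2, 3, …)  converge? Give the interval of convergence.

By the ratio test, |a_{k+1}/a_k| = [(4(k+1)² + 4)/(4k² + 4)] · 2·5/4 → 5/2.
The series converges when 5/2 · |x| < 1, giving R = 2/5.
When x = 2/5, the k-th term does not approach 0; divergence by the term test.
At x = -2/5: the terms do not tend to 0, so the series diverges.

(-2/5, 2/5)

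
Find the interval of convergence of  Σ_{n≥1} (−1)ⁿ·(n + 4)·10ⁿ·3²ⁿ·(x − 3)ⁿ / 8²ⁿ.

By the ratio test, |a_{n+1}/a_n| = [((n+1) + 4)/(n + 4)] · 10·9/64 → 45/32.
Convergence for |x − 3| · 45/32 < 1, i.e. |x − 3| < 32/45. So R = 32/45.
Check x = 167/45: the terms do not tend to 0, so the series diverges.
At x = 103/45: the terms do not tend to 0, so the series diverges.

(103/45, 167/45)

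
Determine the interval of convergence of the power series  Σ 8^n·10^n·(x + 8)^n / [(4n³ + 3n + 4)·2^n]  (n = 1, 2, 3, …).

By the ratio test, |a_{n+1}/a_n| = [(4n³ + 3n + 4)/(4(n+1)³ + 3(n+1) + 4)] · 8·10/2 → 40.
The series converges when 40 · |x + 8| < 1, giving R = 1/40.
Endpoint x = -319/40: the terms are on the order of 1/n³, so the series converges absolutely by comparison with the p-series (p = 3 > 1).
Check x = -321/40: the series is dominated by a constant times Σ 1/n³, which converges (p = 3 > 1).

[-321/40, -319/40]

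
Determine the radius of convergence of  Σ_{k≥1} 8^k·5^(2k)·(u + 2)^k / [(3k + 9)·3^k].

By the ratio test, |a_{k+1}/a_k| = [(3k + 9)/(3(k+1) + 9)] · 8·25/3 → 200/3.
Convergence for |u + 2| · 200/3 < 1, i.e. |u + 2| < 3/200. So R = 3/200.

R = 3/200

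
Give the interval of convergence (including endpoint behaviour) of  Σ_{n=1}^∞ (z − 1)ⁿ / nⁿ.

Root test: |a_n|^(1/n) = 1/n → 0.
Since the n-th root of |a_n| tends to 0, the series converges for all real z; R = ∞.

(−∞, ∞)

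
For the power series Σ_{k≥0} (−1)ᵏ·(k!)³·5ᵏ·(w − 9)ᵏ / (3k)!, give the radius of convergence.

R = 27/5

By the ratio test, |a_{k+1}/a_k| = (k+1)³/[(3k+1)·(3k+2)·(3k+3)] · 5 → 5/27.
Thus R = 1/(5/27) = 27/5.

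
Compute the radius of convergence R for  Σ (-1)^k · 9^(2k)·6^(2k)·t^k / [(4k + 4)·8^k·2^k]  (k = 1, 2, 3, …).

Apply the ratio test: |a_{k+1}| / |a_k| = [(4k + 4)/(4(k+1) + 4)] · 81·36/(8·2), which tends to 729/4 as k → ∞.
Thus R = 1/(729/4) = 4/729.

R = 4/729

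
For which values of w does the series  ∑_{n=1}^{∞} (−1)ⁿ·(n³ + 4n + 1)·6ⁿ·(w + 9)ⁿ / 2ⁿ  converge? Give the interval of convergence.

(-28/3, -26/3)

Apply the ratio test: |a_{n+1}| / |a_n| = [((n+1)³ + 4(n+1) + 1)/(n³ + 4n + 1)] · 6/2, which tends to 3 as n → ∞.
Thus R = 1/(3) = 1/3.
At w = -26/3: the terms do not tend to 0, so the series diverges.
When w = -28/3, the terms do not tend to 0, so the series diverges.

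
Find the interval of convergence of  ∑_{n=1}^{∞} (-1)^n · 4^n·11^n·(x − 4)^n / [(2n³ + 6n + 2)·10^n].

The ratio of consecutive coefficients is [(2n³ + 6n + 2)/(2(n+1)³ + 6(n+1) + 2)] · 4·11/10 → 22/5.
Thus R = 1/(22/5) = 5/22.
When x = 93/22, the terms are on the order of 1/n³, so the series converges absolutely by comparison with the p-series (p = 3 > 1).
Check x = 83/22: absolute convergence follows by limit comparison with Σ 1/n³.

[83/22, 93/22]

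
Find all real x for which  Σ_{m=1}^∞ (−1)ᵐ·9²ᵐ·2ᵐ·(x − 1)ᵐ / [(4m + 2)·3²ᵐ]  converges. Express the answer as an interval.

Apply the ratio test: |a_{m+1}| / |a_m| = [(4m + 2)/(4(m+1) + 2)] · 81·2/9, which tends to 18 as m → ∞.
Thus R = 1/(18) = 1/18.
Check x = 19/18: convergence follows from the alternating series test (terms decrease monotonically to 0).
Check x = 17/18: the terms behave like c/m; limit comparison with the harmonic series gives divergence.

(17/18, 19/18]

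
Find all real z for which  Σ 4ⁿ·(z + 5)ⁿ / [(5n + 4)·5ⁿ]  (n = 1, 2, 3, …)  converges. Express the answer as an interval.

[-25/4, -15/4)

The ratio of consecutive coefficients is [(5n + 4)/(5(n+1) + 4)] · 4/5 → 4/5.
Hence the series converges for |z + 5| < 1/(4/5) = 5/4, so the radius of convergence is 5/4.
When z = -15/4, comparison with the harmonic series Σ 1/n shows the series diverges.
Check z = -25/4: convergence follows from the alternating series test (terms decrease monotonically to 0).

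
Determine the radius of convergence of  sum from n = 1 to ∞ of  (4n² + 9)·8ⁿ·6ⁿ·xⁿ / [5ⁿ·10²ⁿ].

Ratio test: |a_{n+1}/a_n| = [(4(n+1)² + 9)/(4n² + 9)] · 8·6/(5·100) → 12/125 as n → ∞.
Thus R = 1/(12/125) = 125/12.

R = 125/12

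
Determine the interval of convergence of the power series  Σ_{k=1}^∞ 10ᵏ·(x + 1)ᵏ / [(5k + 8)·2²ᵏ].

[-7/5, -3/5)

The ratio of consecutive coefficients is [(5k + 8)/(5(k+1) + 8)] · 10/4 → 5/2.
Hence the series converges for |x + 1| < 1/(5/2) = 2/5, so the radius of convergence is 2/5.
Endpoint x = -3/5: the terms are asymptotic to a nonzero constant times 1/k, so the series diverges by limit comparison with Σ 1/k.
At x = -7/5: the terms alternate in sign and decrease monotonically to 0 in absolute value (size ~ c/k), so the alternating series test gives convergence.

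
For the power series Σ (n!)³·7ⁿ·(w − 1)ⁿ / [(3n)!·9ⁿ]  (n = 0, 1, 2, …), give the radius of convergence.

R = 243/7

The ratio of consecutive coefficients is (n+1)³/[(3n+1)·(3n+2)·(3n+3)] · 7/9 → 7/243.
Hence the series converges for |w − 1| < 1/(7/243) = 243/7, so the radius of convergence is 243/7.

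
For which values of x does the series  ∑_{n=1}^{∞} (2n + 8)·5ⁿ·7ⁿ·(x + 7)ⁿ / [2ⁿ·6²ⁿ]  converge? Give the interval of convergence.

(-317/35, -173/35)

Apply the ratio test: |a_{n+1}| / |a_n| = [(2(n+1) + 8)/(2n + 8)] · 5·7/(2·36), which tends to 35/72 as n → ∞.
The series converges when 35/72 · |x + 7| < 1, giving R = 72/35.
When x = -173/35, the terms have absolute value of order n, which does not tend to 0, so the series diverges by the divergence test.
At x = -317/35: the terms do not tend to 0, so the series diverges.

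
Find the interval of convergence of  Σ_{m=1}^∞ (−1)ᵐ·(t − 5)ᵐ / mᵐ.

Root test: |a_m|^(1/m) = 1/m → 0.
Since the m-th root of |a_m| tends to 0, the series converges for all real t; R = ∞.

(−∞, ∞)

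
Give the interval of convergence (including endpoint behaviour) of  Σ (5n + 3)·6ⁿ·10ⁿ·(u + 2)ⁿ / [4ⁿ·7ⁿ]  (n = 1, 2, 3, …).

(-37/15, -23/15)

By the ratio test, |a_{n+1}/a_n| = [(5(n+1) + 3)/(5n + 3)] · 6·10/(4·7) → 15/7.
Hence the series converges for |u + 2| < 1/(15/7) = 7/15, so the radius of convergence is 7/15.
Endpoint u = -23/15: the n-th term does not approach 0; divergence by the term test.
Endpoint u = -37/15: the terms have absolute value of order n, which does not tend to 0, so the series diverges by the divergence test.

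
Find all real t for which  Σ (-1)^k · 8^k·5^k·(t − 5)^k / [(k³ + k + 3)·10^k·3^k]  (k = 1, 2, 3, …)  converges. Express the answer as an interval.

[17/4, 23/4]

Apply the ratio test: |a_{k+1}| / |a_k| = [(k³ + k + 3)/((k+1)³ + (k+1) + 3)] · 8·5/(10·3), which tends to 4/3 as k → ∞.
The series converges when 4/3 · |t − 5| < 1, giving R = 3/4.
Check t = 23/4: absolute convergence follows by limit comparison with Σ 1/k³.
When t = 17/4, the series is dominated by a constant times Σ 1/k³, which converges (p = 3 > 1).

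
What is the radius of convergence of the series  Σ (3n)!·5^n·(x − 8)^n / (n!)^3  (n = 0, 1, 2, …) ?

The ratio of consecutive coefficients is (3n+1)·(3n+2)·(3n+3)/(n+1)³ · 5 → 135.
Convergence for |x − 8| · 135 < 1, i.e. |x − 8| < 1/135. So R = 1/135.

R = 1/135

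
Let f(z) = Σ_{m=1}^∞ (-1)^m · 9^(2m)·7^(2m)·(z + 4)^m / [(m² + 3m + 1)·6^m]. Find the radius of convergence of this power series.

By the ratio test, |a_{m+1}/a_m| = [(m² + 3m + 1)/((m+1)² + 3(m+1) + 1)] · 81·49/6 → 1323/2.
Convergence for |z + 4| · 1323/2 < 1, i.e. |z + 4| < 2/1323. So R = 2/1323.

R = 2/1323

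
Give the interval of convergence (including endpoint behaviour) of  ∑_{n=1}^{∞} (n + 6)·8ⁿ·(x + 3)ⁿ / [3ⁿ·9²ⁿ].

Apply the ratio test: |a_{n+1}| / |a_n| = [((n+1) + 6)/(n + 6)] · 8/(3·81), which tends to 8/243 as n → ∞.
The series converges when 8/243 · |x + 3| < 1, giving R = 243/8.
Endpoint x = 219/8: the n-th term does not approach 0; divergence by the term test.
At x = -267/8: the terms have absolute value of order n, which does not tend to 0, so the series diverges by the divergence test.

(-267/8, 219/8)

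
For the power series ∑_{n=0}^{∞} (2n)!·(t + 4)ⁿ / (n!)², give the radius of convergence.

The ratio of consecutive coefficients is (2n+1)·(2n+2)/(n+1)² → 4.
The series converges when 4 · |t + 4| < 1, giving R = 1/4.

R = 1/4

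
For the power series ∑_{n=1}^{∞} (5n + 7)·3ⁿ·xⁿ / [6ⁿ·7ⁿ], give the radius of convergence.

R = 14

The ratio of consecutive coefficients is [(5(n+1) + 7)/(5n + 7)] · 3/(6·7) → 1/14.
Hence the series converges for |x| < 1/(1/14) = 14, so the radius of convergence is 14.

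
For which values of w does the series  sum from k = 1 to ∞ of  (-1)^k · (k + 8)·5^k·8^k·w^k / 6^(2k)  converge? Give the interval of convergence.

(-9/10, 9/10)

Apply the ratio test: |a_{k+1}| / |a_k| = [((k+1) + 8)/(k + 8)] · 5·8/36, which tends to 10/9 as k → ∞.
Hence the series converges for |w| < 1/(10/9) = 9/10, so the radius of convergence is 9/10.
Endpoint w = 9/10: the k-th term does not approach 0; divergence by the term test.
Endpoint w = -9/10: the terms do not tend to 0, so the series diverges.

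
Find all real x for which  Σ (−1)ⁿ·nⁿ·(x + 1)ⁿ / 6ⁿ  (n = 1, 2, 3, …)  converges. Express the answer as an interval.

{-1}

Applying the root test, |a_n|^(1/n) = n/6 → ∞.
Since the n-th root of |a_n| is unbounded, the series converges only at x = -1; R = 0.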